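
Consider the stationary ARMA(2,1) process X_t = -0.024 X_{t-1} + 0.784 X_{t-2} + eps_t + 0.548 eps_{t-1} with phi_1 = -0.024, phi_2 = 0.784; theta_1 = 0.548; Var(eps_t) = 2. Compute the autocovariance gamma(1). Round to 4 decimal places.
\gamma(1) = 4.3859

Multiply the model equation by X_{t-k} and take expectations. With theta_0 = psi_0 = 1 and psi_j the MA(infinity) weights, this gives
  gamma(k) - sum_i phi_i gamma(k-i) = c_k,
  c_k = sigma^2 * sum_{j=k..q} theta_j psi_{j-k}   (c_k = 0 for k > q),
using gamma(-m) = gamma(m).
psi-weights needed (psi_j = theta_j + sum_i phi_i psi_{j-i}):
  psi_1 = theta_1 + phi_1 = 0.548 + (-0.024) = 0.524
Right-hand sides:
  c_0 = sigma^2 (1 + theta_1 psi_1) = 2 * (1 + (0.548)(0.524)) = 2 * 1.287152 = 2.574304
  c_1 = sigma^2 theta_1 = 2 * (0.548) = 1.096
  c_2 = 0
Equations for k = 0, 1, 2 (AR order 2, c_2 = 0):
  (E0) gamma(0) = phi_1 gamma(1) + phi_2 gamma(2) + c_0
  (E1) gamma(1) = phi_1 gamma(0) + phi_2 gamma(1) + c_1
  (E2) gamma(2) = phi_1 gamma(1) + phi_2 gamma(0)
From (E1): gamma(1) = A gamma(0) + B with
  A = phi_1 / (1 - phi_2) = -0.024 / 0.216 = -0.111111,   B = c_1 / (1 - phi_2) = 1.096 / 0.216 = 5.074074.
Insert (E2) into (E0): gamma(0) (1 - phi_2^2) = phi_1 (1 + phi_2) gamma(1) + c_0.
  phi_1 (1 + phi_2) = (-0.024)(1.784) = -0.042816,   1 - phi_2^2 = 0.385344.
Replace gamma(1) by A gamma(0) + B and collect gamma(0):
  gamma(0) [0.385344 - (-0.042816)(-0.111111)] = (-0.042816)(5.074074) + 2.574304
  gamma(0) * 0.380587 = 2.357052
  gamma(0) = 2.357052 / 0.380587 = 6.193208.
  gamma(1) = A gamma(0) + B = (-0.111111)(6.193208) + (5.074074) = 4.38594.
Therefore gamma(1) = 4.3859 (to 4 decimal places).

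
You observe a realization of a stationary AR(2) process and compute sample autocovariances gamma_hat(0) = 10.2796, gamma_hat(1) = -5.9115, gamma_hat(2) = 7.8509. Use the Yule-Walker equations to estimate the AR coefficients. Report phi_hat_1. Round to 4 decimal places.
\hat\phi_{1} = -0.2030

The Yule-Walker equations for an AR(p) process read, in matrix form,
  Gamma_p phi = r_p,   with   (Gamma_p)_{ij} = gamma(|i - j|),
                       (r_p)_i = gamma(i),   i,j = 1..p.
Substitute the sample gammas (Toeplitz matrix and right-hand side of size 2):
  Gamma_p = [[10.2796, -5.9115], [-5.9115, 10.2796]]
  r_p     = [-5.9115, 7.8509]
Written out:
  10.2796 phi_1 - 5.9115 phi_2 = -5.9115
  -5.9115 phi_1 + 10.2796 phi_2 = 7.8509
Solve by Cramer's rule:
  det = gamma(0)^2 - gamma(1)^2 = (10.2796)^2 - (-5.9115)^2 = 105.67017616 - 34.94583225 = 70.72434391
  phi_hat_1 = [gamma(1) gamma(0) - gamma(1) gamma(2)] / det = [(-5.9115)(10.2796) - (-5.9115)(7.8509)] / 70.72434391 = -14.35726005 / 70.72434391 = -0.203
  phi_hat_2 = [gamma(0) gamma(2) - gamma(1)^2] / det = [(10.2796)(7.8509) - (-5.9115)^2] / 70.72434391 = 45.75827939 / 70.72434391 = 0.647
So phi_hat = [-0.2030, 0.6470].
Therefore phi_hat_1 = -0.2030.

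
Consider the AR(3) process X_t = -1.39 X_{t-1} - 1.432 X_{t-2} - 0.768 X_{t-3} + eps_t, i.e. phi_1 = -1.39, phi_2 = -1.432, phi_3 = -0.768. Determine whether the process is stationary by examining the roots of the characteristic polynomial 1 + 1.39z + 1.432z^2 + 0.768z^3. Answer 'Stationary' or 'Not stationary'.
\text{Stationary}

The AR(p) characteristic polynomial is P(z) = 1 + 1.39z + 1.432z^2 + 0.768z^3.
Stationarity requires all roots to lie outside the unit circle, i.e. |z| > 1 for every root.
Degree 3: look for a simple real root z0 first, then factor out (1 - z/z0) and solve the remaining quadratic.
Testing z0 = -1.25: P(-1.25) = 1 + (1.39)(-1.25) + (1.432)(-1.25)^2 + (0.768)(-1.25)^3
  = 1 + (-1.7375) + (2.2375) + (-1.5) = 0.  So z_0 = -1.25 is a root, |z_0| = 1.25.
Divide out the factor (1 + 0.8 z) = (1 - z/z0) (since 1/z0 = -0.8):
  P(z) = (1 + 0.8 z)(1 + (0.59) z + (0.96) z^2)
  [check: z-coef 0.59 - (-0.8) = 1.39; z^2-coef 0.96 - (-0.8)(0.59) = 1.432; z^3-coef -(-0.8)(0.96) = 0.768.]
Remaining roots from the quadratic factor 1 + (0.59) z + (0.96) z^2:
  Set 1 + (0.59) z + (0.96) z^2 = 0, i.e. a z^2 + b z + c = 0 with a = 0.96, b = 0.59, c = 1.
  Discriminant D = b^2 - 4ac = (0.59)^2 - 4*(0.96)*1 = 0.3481 - (3.84) = -3.4919.
  D < 0, so the roots are the complex-conjugate pair z = (-b +/- i sqrt(-D)) / (2a) = -0.3073 +/- 0.9733i.
  For a conjugate pair |z|^2 = z * conj(z) = (product of roots) = c/a = 1/(0.96) = 1.041667, so |z| = sqrt(1.041667) = 1.0206 for both roots.
Moduli of all roots: 1.2500, 1.0206, 1.0206.
All moduli strictly greater than 1? Yes.
Verdict: Stationary.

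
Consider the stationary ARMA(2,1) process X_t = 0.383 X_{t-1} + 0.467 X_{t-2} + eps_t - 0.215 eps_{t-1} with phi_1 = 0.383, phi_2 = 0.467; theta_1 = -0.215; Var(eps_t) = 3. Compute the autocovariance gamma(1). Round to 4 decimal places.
\gamma(1) = 2.9924

Multiply the model equation by X_{t-k} and take expectations. With theta_0 = psi_0 = 1 and psi_j the MA(infinity) weights, this gives
  gamma(k) - sum_i phi_i gamma(k-i) = c_k,
  c_k = sigma^2 * sum_{j=k..q} theta_j psi_{j-k}   (c_k = 0 for k > q),
using gamma(-m) = gamma(m).
psi-weights needed (psi_j = theta_j + sum_i phi_i psi_{j-i}):
  psi_1 = theta_1 + phi_1 = -0.215 + (0.383) = 0.168
Right-hand sides:
  c_0 = sigma^2 (1 + theta_1 psi_1) = 3 * (1 + (-0.215)(0.168)) = 3 * 0.96388 = 2.89164
  c_1 = sigma^2 theta_1 = 3 * (-0.215) = -0.645
  c_2 = 0
Equations for k = 0, 1, 2 (AR order 2, c_2 = 0):
  (E0) gamma(0) = phi_1 gamma(1) + phi_2 gamma(2) + c_0
  (E1) gamma(1) = phi_1 gamma(0) + phi_2 gamma(1) + c_1
  (E2) gamma(2) = phi_1 gamma(1) + phi_2 gamma(0)
From (E1): gamma(1) = A gamma(0) + B with
  A = phi_1 / (1 - phi_2) = 0.383 / 0.533 = 0.718574,   B = c_1 / (1 - phi_2) = -0.645 / 0.533 = -1.210131.
Insert (E2) into (E0): gamma(0) (1 - phi_2^2) = phi_1 (1 + phi_2) gamma(1) + c_0.
  phi_1 (1 + phi_2) = (0.383)(1.467) = 0.561861,   1 - phi_2^2 = 0.781911.
Replace gamma(1) by A gamma(0) + B and collect gamma(0):
  gamma(0) [0.781911 - (0.561861)(0.718574)] = (0.561861)(-1.210131) + 2.89164
  gamma(0) * 0.378172 = 2.211714
  gamma(0) = 2.211714 / 0.378172 = 5.848432.
  gamma(1) = A gamma(0) + B = (0.718574)(5.848432) + (-1.210131) = 2.9924.
Therefore gamma(1) = 2.9924 (to 4 decimal places).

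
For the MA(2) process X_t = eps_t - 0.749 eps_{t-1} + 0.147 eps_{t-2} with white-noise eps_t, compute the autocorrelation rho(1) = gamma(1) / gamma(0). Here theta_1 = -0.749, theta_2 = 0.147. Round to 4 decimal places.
\rho(1) = -0.5428

For an MA(q) process with theta_0 = 1, the autocovariance is
  gamma(k) = sigma^2 * sum_{i=0..q-k} theta_i * theta_{i+k},
and rho(k) = gamma(k) / gamma(0). Sigma^2 cancels.
  numerator   = (1)*(-0.749) + (-0.749)*(0.147) = -0.859103.
  denominator = (1)^2 + (-0.749)^2 + (0.147)^2 = 1.58261.
  rho(1) = -0.859103 / 1.58261 = -0.5428.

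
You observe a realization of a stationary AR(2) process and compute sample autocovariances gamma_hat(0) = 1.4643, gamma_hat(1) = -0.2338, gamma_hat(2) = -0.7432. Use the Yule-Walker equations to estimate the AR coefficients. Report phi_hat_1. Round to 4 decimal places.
\hat\phi_{1} = -0.2470

The Yule-Walker equations for an AR(p) process read, in matrix form,
  Gamma_p phi = r_p,   with   (Gamma_p)_{ij} = gamma(|i - j|),
                       (r_p)_i = gamma(i),   i,j = 1..p.
Substitute the sample gammas (Toeplitz matrix and right-hand side of size 2):
  Gamma_p = [[1.4643, -0.2338], [-0.2338, 1.4643]]
  r_p     = [-0.2338, -0.7432]
Written out:
  1.4643 phi_1 - 0.2338 phi_2 = -0.2338
  -0.2338 phi_1 + 1.4643 phi_2 = -0.7432
Solve by Cramer's rule:
  det = gamma(0)^2 - gamma(1)^2 = (1.4643)^2 - (-0.2338)^2 = 2.14417449 - 0.05466244 = 2.08951205
  phi_hat_1 = [gamma(1) gamma(0) - gamma(1) gamma(2)] / det = [(-0.2338)(1.4643) - (-0.2338)(-0.7432)] / 2.08951205 = -0.5161135 / 2.08951205 = -0.247
  phi_hat_2 = [gamma(0) gamma(2) - gamma(1)^2] / det = [(1.4643)(-0.7432) - (-0.2338)^2] / 2.08951205 = -1.1429302 / 2.08951205 = -0.547
So phi_hat = [-0.2470, -0.5470].
Therefore phi_hat_1 = -0.2470.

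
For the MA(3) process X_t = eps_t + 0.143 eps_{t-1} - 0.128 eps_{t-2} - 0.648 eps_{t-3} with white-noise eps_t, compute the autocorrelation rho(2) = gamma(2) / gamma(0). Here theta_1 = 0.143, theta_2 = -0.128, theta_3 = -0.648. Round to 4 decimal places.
\rho(2) = -0.1515

For an MA(q) process with theta_0 = 1, the autocovariance is
  gamma(k) = sigma^2 * sum_{i=0..q-k} theta_i * theta_{i+k},
and rho(k) = gamma(k) / gamma(0). Sigma^2 cancels.
  numerator   = (1)*(-0.128) + (0.143)*(-0.648) = -0.220664.
  denominator = (1)^2 + (0.143)^2 + (-0.128)^2 + (-0.648)^2 = 1.456737.
  rho(2) = -0.220664 / 1.456737 = -0.1515.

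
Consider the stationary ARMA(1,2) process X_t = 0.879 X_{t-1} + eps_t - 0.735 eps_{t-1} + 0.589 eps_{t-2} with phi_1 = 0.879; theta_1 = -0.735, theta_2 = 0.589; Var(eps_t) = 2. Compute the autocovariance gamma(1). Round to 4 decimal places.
\gamma(1) = 4.4534

Multiply the model equation by X_{t-k} and take expectations. With theta_0 = psi_0 = 1 and psi_j the MA(infinity) weights, this gives
  gamma(k) - sum_i phi_i gamma(k-i) = c_k,
  c_k = sigma^2 * sum_{j=k..q} theta_j psi_{j-k}   (c_k = 0 for k > q),
using gamma(-m) = gamma(m).
psi-weights needed (psi_j = theta_j + sum_i phi_i psi_{j-i}):
  psi_1 = theta_1 + phi_1 = -0.735 + (0.879) = 0.144
  psi_2 = theta_2 + phi_1 psi_1 = 0.589 + (0.879)(0.144) = 0.715576
Right-hand sides:
  c_0 = sigma^2 (1 + theta_1 psi_1 + theta_2 psi_2) = 2 * (1 + (-0.735)(0.144) + (0.589)(0.715576)) = 2 * 1.315634 = 2.631269
  c_1 = sigma^2 (theta_1 + theta_2 psi_1) = 2 * (-0.735 + (0.589)(0.144)) = -1.300368
  c_2 = sigma^2 theta_2 = 2 * (0.589) = 1.178
Equations for k = 0 and k = 1 (AR order 1):
  gamma(0) = phi_1 gamma(1) + c_0
  gamma(1) = phi_1 gamma(0) + c_1
Substituting the second into the first: gamma(0) (1 - phi_1^2) = c_0 + phi_1 c_1, so
  gamma(0) = (c_0 + phi_1 c_1) / (1 - phi_1^2) = (2.631269 + (0.879)(-1.300368)) / (1 - (0.879)^2) = 1.488245 / 0.227359 = 6.545793.
  gamma(1) = phi_1 gamma(0) + c_1 = (0.879)(6.545793) + (-1.300368) = 4.453384.
Therefore gamma(1) = 4.4534 (to 4 decimal places).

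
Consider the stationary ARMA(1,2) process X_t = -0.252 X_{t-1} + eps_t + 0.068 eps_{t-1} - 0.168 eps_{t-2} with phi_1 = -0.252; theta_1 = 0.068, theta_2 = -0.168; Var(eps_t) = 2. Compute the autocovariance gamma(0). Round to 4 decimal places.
\gamma(0) = 2.0993

Multiply the model equation by X_{t-k} and take expectations. With theta_0 = psi_0 = 1 and psi_j the MA(infinity) weights, this gives
  gamma(k) - sum_i phi_i gamma(k-i) = c_k,
  c_k = sigma^2 * sum_{j=k..q} theta_j psi_{j-k}   (c_k = 0 for k > q),
using gamma(-m) = gamma(m).
psi-weights needed (psi_j = theta_j + sum_i phi_i psi_{j-i}):
  psi_1 = theta_1 + phi_1 = 0.068 + (-0.252) = -0.184
  psi_2 = theta_2 + phi_1 psi_1 = -0.168 + (-0.252)(-0.184) = -0.121632
Right-hand sides:
  c_0 = sigma^2 (1 + theta_1 psi_1 + theta_2 psi_2) = 2 * (1 + (0.068)(-0.184) + (-0.168)(-0.121632)) = 2 * 1.007922 = 2.015844
  c_1 = sigma^2 (theta_1 + theta_2 psi_1) = 2 * (0.068 + (-0.168)(-0.184)) = 0.197824
  c_2 = sigma^2 theta_2 = 2 * (-0.168) = -0.336
Equations for k = 0 and k = 1 (AR order 1):
  gamma(0) = phi_1 gamma(1) + c_0
  gamma(1) = phi_1 gamma(0) + c_1
Substituting the second into the first: gamma(0) (1 - phi_1^2) = c_0 + phi_1 c_1, so
  gamma(0) = (c_0 + phi_1 c_1) / (1 - phi_1^2) = (2.015844 + (-0.252)(0.197824)) / (1 - (-0.252)^2) = 1.965993 / 0.936496 = 2.099307.
Therefore gamma(0) = 2.0993 (to 4 decimal places).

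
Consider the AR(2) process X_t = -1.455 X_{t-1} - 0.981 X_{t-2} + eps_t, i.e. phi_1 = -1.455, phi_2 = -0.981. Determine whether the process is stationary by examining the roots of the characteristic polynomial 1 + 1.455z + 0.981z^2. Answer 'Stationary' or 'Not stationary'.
\text{Stationary}

The AR(p) characteristic polynomial is P(z) = 1 + 1.455z + 0.981z^2.
Stationarity requires all roots to lie outside the unit circle, i.e. |z| > 1 for every root.
Set 1 + (1.455) z + (0.981) z^2 = 0, i.e. a z^2 + b z + c = 0 with a = 0.981, b = 1.455, c = 1.
Discriminant D = b^2 - 4ac = (1.455)^2 - 4*(0.981)*1 = 2.117025 - (3.924) = -1.806975.
D < 0, so the roots are the complex-conjugate pair z = (-b +/- i sqrt(-D)) / (2a) = -0.7416 +/- 0.6851i.
For a conjugate pair |z|^2 = z * conj(z) = (product of roots) = c/a = 1/(0.981) = 1.019368, so |z| = sqrt(1.019368) = 1.0096 for both roots.
Moduli of all roots: 1.0096, 1.0096.
All moduli strictly greater than 1? Yes.
Verdict: Stationary.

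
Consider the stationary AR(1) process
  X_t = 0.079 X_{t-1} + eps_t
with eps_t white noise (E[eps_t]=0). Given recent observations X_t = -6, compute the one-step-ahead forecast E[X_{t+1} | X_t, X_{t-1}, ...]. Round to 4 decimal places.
E[X_{t+1} \mid \mathcal F_t] = -0.4740

For an AR(p) model X_t = c + sum_i phi_i X_{t-i} + eps_t, the
one-step-ahead conditional mean is
  E[X_{t+1} | X_t, ...] = c + sum_i phi_i X_{t+1-i}.
Substitute known values:
  E[X_{t+1} | ...] = (0.079) * (-6)
                   = -0.4740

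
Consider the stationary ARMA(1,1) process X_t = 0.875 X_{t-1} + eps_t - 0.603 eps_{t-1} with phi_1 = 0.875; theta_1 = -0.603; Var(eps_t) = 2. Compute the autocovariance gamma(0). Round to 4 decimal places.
\gamma(0) = 2.6313

Multiply the model equation by X_{t-k} and take expectations. With theta_0 = psi_0 = 1 and psi_j the MA(infinity) weights, this gives
  gamma(k) - sum_i phi_i gamma(k-i) = c_k,
  c_k = sigma^2 * sum_{j=k..q} theta_j psi_{j-k}   (c_k = 0 for k > q),
using gamma(-m) = gamma(m).
psi-weights needed (psi_j = theta_j + sum_i phi_i psi_{j-i}):
  psi_1 = theta_1 + phi_1 = -0.603 + (0.875) = 0.272
Right-hand sides:
  c_0 = sigma^2 (1 + theta_1 psi_1) = 2 * (1 + (-0.603)(0.272)) = 2 * 0.835984 = 1.671968
  c_1 = sigma^2 theta_1 = 2 * (-0.603) = -1.206
  c_2 = 0
Equations for k = 0 and k = 1 (AR order 1):
  gamma(0) = phi_1 gamma(1) + c_0
  gamma(1) = phi_1 gamma(0) + c_1
Substituting the second into the first: gamma(0) (1 - phi_1^2) = c_0 + phi_1 c_1, so
  gamma(0) = (c_0 + phi_1 c_1) / (1 - phi_1^2) = (1.671968 + (0.875)(-1.206)) / (1 - (0.875)^2) = 0.616718 / 0.234375 = 2.63133.
Therefore gamma(0) = 2.6313 (to 4 decimal places).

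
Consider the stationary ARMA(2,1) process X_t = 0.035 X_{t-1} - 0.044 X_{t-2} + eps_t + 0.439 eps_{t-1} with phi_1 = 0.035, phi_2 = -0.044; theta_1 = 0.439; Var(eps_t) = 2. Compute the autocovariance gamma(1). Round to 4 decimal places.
\gamma(1) = 0.9232

Multiply the model equation by X_{t-k} and take expectations. With theta_0 = psi_0 = 1 and psi_j the MA(infinity) weights, this gives
  gamma(k) - sum_i phi_i gamma(k-i) = c_k,
  c_k = sigma^2 * sum_{j=k..q} theta_j psi_{j-k}   (c_k = 0 for k > q),
using gamma(-m) = gamma(m).
psi-weights needed (psi_j = theta_j + sum_i phi_i psi_{j-i}):
  psi_1 = theta_1 + phi_1 = 0.439 + (0.035) = 0.474
Right-hand sides:
  c_0 = sigma^2 (1 + theta_1 psi_1) = 2 * (1 + (0.439)(0.474)) = 2 * 1.208086 = 2.416172
  c_1 = sigma^2 theta_1 = 2 * (0.439) = 0.878
  c_2 = 0
Equations for k = 0, 1, 2 (AR order 2, c_2 = 0):
  (E0) gamma(0) = phi_1 gamma(1) + phi_2 gamma(2) + c_0
  (E1) gamma(1) = phi_1 gamma(0) + phi_2 gamma(1) + c_1
  (E2) gamma(2) = phi_1 gamma(1) + phi_2 gamma(0)
From (E1): gamma(1) = A gamma(0) + B with
  A = phi_1 / (1 - phi_2) = 0.035 / 1.044 = 0.033525,   B = c_1 / (1 - phi_2) = 0.878 / 1.044 = 0.840996.
Insert (E2) into (E0): gamma(0) (1 - phi_2^2) = phi_1 (1 + phi_2) gamma(1) + c_0.
  phi_1 (1 + phi_2) = (0.035)(0.956) = 0.03346,   1 - phi_2^2 = 0.998064.
Replace gamma(1) by A gamma(0) + B and collect gamma(0):
  gamma(0) [0.998064 - (0.03346)(0.033525)] = (0.03346)(0.840996) + 2.416172
  gamma(0) * 0.996942 = 2.444312
  gamma(0) = 2.444312 / 0.996942 = 2.451809.
  gamma(1) = A gamma(0) + B = (0.033525)(2.451809) + (0.840996) = 0.923193.
Therefore gamma(1) = 0.9232 (to 4 decimal places).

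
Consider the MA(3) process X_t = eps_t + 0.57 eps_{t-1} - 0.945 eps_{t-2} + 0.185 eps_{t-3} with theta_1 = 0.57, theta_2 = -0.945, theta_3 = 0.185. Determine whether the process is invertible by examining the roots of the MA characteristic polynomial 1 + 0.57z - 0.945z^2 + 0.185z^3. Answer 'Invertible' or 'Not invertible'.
\text{Not invertible}

The MA(q) characteristic polynomial is P(z) = 1 + 0.57z - 0.945z^2 + 0.185z^3.
Invertibility requires all roots to lie outside the unit circle, i.e. |z| > 1 for every root.
Degree 3: look for a simple real root z0 first, then factor out (1 - z/z0) and solve the remaining quadratic.
Testing z0 = 4: P(4) = 1 + (0.57)(4) + (-0.945)(4)^2 + (0.185)(4)^3
  = 1 + (2.28) + (-15.12) + (11.84) = 0.  So z_0 = 4 is a root, |z_0| = 4.
Divide out the factor (1 - 0.25 z) = (1 - z/z0) (since 1/z0 = 0.25):
  P(z) = (1 - 0.25 z)(1 + (0.82) z + (-0.74) z^2)
  [check: z-coef 0.82 - (0.25) = 0.57; z^2-coef -0.74 - (0.25)(0.82) = -0.945; z^3-coef -(0.25)(-0.74) = 0.185.]
Remaining roots from the quadratic factor 1 + (0.82) z + (-0.74) z^2:
  Set 1 + (0.82) z + (-0.74) z^2 = 0, i.e. a z^2 + b z + c = 0 with a = -0.74, b = 0.82, c = 1.
  Discriminant D = b^2 - 4ac = (0.82)^2 - 4*(-0.74)*1 = 0.6724 - (-2.96) = 3.6324.
  D >= 0, so the roots are real: z = (-b +/- sqrt(D)) / (2a) = (-0.82 +/- 1.905886) / (-1.48).
    z_1 = (-0.82 + 1.905886) / (-1.48) = -0.7337,   |z_1| = 0.7337.
    z_2 = (-0.82 - 1.905886) / (-1.48) = 1.8418,   |z_2| = 1.8418.
Moduli of all roots: 4.0000, 0.7337, 1.8418.
All moduli strictly greater than 1? No.
Verdict: Not invertible.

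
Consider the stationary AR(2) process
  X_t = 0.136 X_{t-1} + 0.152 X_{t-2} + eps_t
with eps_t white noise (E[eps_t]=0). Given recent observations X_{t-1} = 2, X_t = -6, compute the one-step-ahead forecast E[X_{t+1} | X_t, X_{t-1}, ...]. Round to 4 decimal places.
E[X_{t+1} \mid \mathcal F_t] = -0.5120

For an AR(p) model X_t = c + sum_i phi_i X_{t-i} + eps_t, the
one-step-ahead conditional mean is
  E[X_{t+1} | X_t, ...] = c + sum_i phi_i X_{t+1-i}.
Substitute known values:
  E[X_{t+1} | ...] = (0.136) * (-6) + (0.152) * (2)
                   = -0.5120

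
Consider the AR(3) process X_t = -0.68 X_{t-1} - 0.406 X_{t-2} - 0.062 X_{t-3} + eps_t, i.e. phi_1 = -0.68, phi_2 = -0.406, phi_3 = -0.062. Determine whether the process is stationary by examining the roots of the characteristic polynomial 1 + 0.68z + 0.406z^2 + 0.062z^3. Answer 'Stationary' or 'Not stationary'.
\text{Stationary}

The AR(p) characteristic polynomial is P(z) = 1 + 0.68z + 0.406z^2 + 0.062z^3.
Stationarity requires all roots to lie outside the unit circle, i.e. |z| > 1 for every root.
Degree 3: look for a simple real root z0 first, then factor out (1 - z/z0) and solve the remaining quadratic.
Testing z0 = -5: P(-5) = 1 + (0.68)(-5) + (0.406)(-5)^2 + (0.062)(-5)^3
  = 1 + (-3.4) + (10.15) + (-7.75) = 0.  So z_0 = -5 is a root, |z_0| = 5.
Divide out the factor (1 + 0.2 z) = (1 - z/z0) (since 1/z0 = -0.2):
  P(z) = (1 + 0.2 z)(1 + (0.48) z + (0.31) z^2)
  [check: z-coef 0.48 - (-0.2) = 0.68; z^2-coef 0.31 - (-0.2)(0.48) = 0.406; z^3-coef -(-0.2)(0.31) = 0.062.]
Remaining roots from the quadratic factor 1 + (0.48) z + (0.31) z^2:
  Set 1 + (0.48) z + (0.31) z^2 = 0, i.e. a z^2 + b z + c = 0 with a = 0.31, b = 0.48, c = 1.
  Discriminant D = b^2 - 4ac = (0.48)^2 - 4*(0.31)*1 = 0.2304 - (1.24) = -1.0096.
  D < 0, so the roots are the complex-conjugate pair z = (-b +/- i sqrt(-D)) / (2a) = -0.7742 +/- 1.6206i.
  For a conjugate pair |z|^2 = z * conj(z) = (product of roots) = c/a = 1/(0.31) = 3.225806, so |z| = sqrt(3.225806) = 1.7961 for both roots.
Moduli of all roots: 5.0000, 1.7961, 1.7961.
All moduli strictly greater than 1? Yes.
Verdict: Stationary.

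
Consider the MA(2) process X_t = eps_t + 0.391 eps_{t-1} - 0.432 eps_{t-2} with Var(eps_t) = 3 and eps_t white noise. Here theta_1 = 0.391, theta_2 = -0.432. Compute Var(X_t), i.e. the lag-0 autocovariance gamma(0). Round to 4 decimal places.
\gamma(0) = 4.0185

For an MA(q) process X_t = eps_t + sum_i theta_i eps_{t-i} with
Var(eps_t) = sigma^2, the variance is
  gamma(0) = sigma^2 * (1 + sum_i theta_i^2).
  sum_i theta_i^2 = (0.391)^2 + (-0.432)^2 = 0.152881 + 0.186624 = 0.339505.
  gamma(0) = 3 * (1 + 0.339505) = 3 * 1.339505 = 4.018515, which rounds to 4.0185.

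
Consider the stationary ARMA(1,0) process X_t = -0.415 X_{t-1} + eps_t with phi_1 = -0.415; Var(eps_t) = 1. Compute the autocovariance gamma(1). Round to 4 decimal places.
\gamma(1) = -0.5013

Multiply the model equation by X_{t-k} and take expectations. With theta_0 = psi_0 = 1 and psi_j the MA(infinity) weights, this gives
  gamma(k) - sum_i phi_i gamma(k-i) = c_k,
  c_k = sigma^2 * sum_{j=k..q} theta_j psi_{j-k}   (c_k = 0 for k > q),
using gamma(-m) = gamma(m).
Pure AR (q = 0): c_0 = sigma^2 = 1, c_k = 0 for k >= 1.
Equations for k = 0 and k = 1 (AR order 1):
  gamma(0) = phi_1 gamma(1) + c_0
  gamma(1) = phi_1 gamma(0) + c_1
Substituting the second into the first: gamma(0) (1 - phi_1^2) = c_0 + phi_1 c_1, so
  gamma(0) = c_0 / (1 - phi_1^2) = 1 / (1 - (-0.415)^2) = 1 / 0.827775 = 1.208058.
  gamma(1) = phi_1 gamma(0) = (-0.415)(1.208058) = -0.501344.
Therefore gamma(1) = -0.5013 (to 4 decimal places).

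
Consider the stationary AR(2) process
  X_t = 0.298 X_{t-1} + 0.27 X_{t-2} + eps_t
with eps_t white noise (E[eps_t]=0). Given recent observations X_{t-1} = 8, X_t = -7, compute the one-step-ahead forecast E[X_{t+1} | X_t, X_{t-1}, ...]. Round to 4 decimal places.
E[X_{t+1} \mid \mathcal F_t] = 0.0740

For an AR(p) model X_t = c + sum_i phi_i X_{t-i} + eps_t, the
one-step-ahead conditional mean is
  E[X_{t+1} | X_t, ...] = c + sum_i phi_i X_{t+1-i}.
Substitute known values:
  E[X_{t+1} | ...] = (0.298) * (-7) + (0.27) * (8)
                   = 0.0740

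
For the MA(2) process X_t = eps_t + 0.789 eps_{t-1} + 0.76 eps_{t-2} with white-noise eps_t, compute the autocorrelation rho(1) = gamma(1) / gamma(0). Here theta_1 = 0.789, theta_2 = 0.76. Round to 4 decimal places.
\rho(1) = 0.6312

For an MA(q) process with theta_0 = 1, the autocovariance is
  gamma(k) = sigma^2 * sum_{i=0..q-k} theta_i * theta_{i+k},
and rho(k) = gamma(k) / gamma(0). Sigma^2 cancels.
  numerator   = (1)*(0.789) + (0.789)*(0.76) = 1.38864.
  denominator = (1)^2 + (0.789)^2 + (0.76)^2 = 2.200121.
  rho(1) = 1.38864 / 2.200121 = 0.6312.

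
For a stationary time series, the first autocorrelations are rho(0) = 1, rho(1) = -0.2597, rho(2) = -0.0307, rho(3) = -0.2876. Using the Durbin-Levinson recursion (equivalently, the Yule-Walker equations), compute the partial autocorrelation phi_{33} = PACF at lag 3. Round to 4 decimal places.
\phi_{33} = -0.3510

The PACF at lag k is phi_{kk}, the last component of the solution
to the Yule-Walker system G_k phi = r_k where
  (G_k)_{ij} = rho(|i - j|), (r_k)_i = rho(i), i,j = 1..k.
Equivalently, Durbin-Levinson gives phi_{kk} iteratively:
  phi_{11} = rho(1)
  phi_{kk} = [rho(k) - sum_{j=1..k-1} phi_{k-1,j} rho(k-j)]
            / [1 - sum_{j=1..k-1} phi_{k-1,j} rho(j)],
  phi_{k,j} = phi_{k-1,j} - phi_{kk} phi_{k-1,k-j},  j = 1..k-1.
Step k = 1:
  phi_11 = rho(1) = -0.2597.
Step k = 2:
  phi_22 = [rho(2) - phi_11 rho(1)] / [1 - phi_11 rho(1)] = [-0.0307 - (-0.2597)(-0.2597)] / [1 - (-0.2597)(-0.2597)]
         = -0.09814409 / 0.93255591 = -0.105242.
  Update: phi_21 = phi_11 - phi_22 phi_11 = -0.2597 - (-0.105242)(-0.2597) = -0.287031.
Step k = 3:
  phi_33 = [rho(3) - phi_21 rho(2) - phi_22 rho(1)] / [1 - phi_21 rho(1) - phi_22 rho(2)]
    numerator   = -0.2876 - (-0.287031)(-0.0307) - (-0.105242)(-0.2597) = -0.32374322
    denominator = 1 - (-0.287031)(-0.2597) - (-0.105242)(-0.0307) = 0.92222703
  phi_33 = -0.32374322 / 0.92222703 = -0.351.
Therefore phi_{33} = -0.3510.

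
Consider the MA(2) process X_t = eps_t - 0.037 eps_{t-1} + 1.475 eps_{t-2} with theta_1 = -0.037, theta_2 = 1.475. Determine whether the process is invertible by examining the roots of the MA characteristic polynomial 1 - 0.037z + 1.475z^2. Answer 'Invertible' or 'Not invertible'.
\text{Not invertible}

The MA(q) characteristic polynomial is P(z) = 1 - 0.037z + 1.475z^2.
Invertibility requires all roots to lie outside the unit circle, i.e. |z| > 1 for every root.
Set 1 + (-0.037) z + (1.475) z^2 = 0, i.e. a z^2 + b z + c = 0 with a = 1.475, b = -0.037, c = 1.
Discriminant D = b^2 - 4ac = (-0.037)^2 - 4*(1.475)*1 = 0.001369 - (5.9) = -5.898631.
D < 0, so the roots are the complex-conjugate pair z = (-b +/- i sqrt(-D)) / (2a) = 0.0125 +/- 0.8233i.
For a conjugate pair |z|^2 = z * conj(z) = (product of roots) = c/a = 1/(1.475) = 0.677966, so |z| = sqrt(0.677966) = 0.8234 for both roots.
Moduli of all roots: 0.8234, 0.8234.
All moduli strictly greater than 1? No.
Verdict: Not invertible.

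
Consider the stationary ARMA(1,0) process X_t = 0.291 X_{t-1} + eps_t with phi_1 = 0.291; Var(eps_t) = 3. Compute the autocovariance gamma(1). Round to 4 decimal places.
\gamma(1) = 0.9538

Multiply the model equation by X_{t-k} and take expectations. With theta_0 = psi_0 = 1 and psi_j the MA(infinity) weights, this gives
  gamma(k) - sum_i phi_i gamma(k-i) = c_k,
  c_k = sigma^2 * sum_{j=k..q} theta_j psi_{j-k}   (c_k = 0 for k > q),
using gamma(-m) = gamma(m).
Pure AR (q = 0): c_0 = sigma^2 = 3, c_k = 0 for k >= 1.
Equations for k = 0 and k = 1 (AR order 1):
  gamma(0) = phi_1 gamma(1) + c_0
  gamma(1) = phi_1 gamma(0) + c_1
Substituting the second into the first: gamma(0) (1 - phi_1^2) = c_0 + phi_1 c_1, so
  gamma(0) = c_0 / (1 - phi_1^2) = 3 / (1 - (0.291)^2) = 3 / 0.915319 = 3.277546.
  gamma(1) = phi_1 gamma(0) = (0.291)(3.277546) = 0.953766.
Therefore gamma(1) = 0.9538 (to 4 decimal places).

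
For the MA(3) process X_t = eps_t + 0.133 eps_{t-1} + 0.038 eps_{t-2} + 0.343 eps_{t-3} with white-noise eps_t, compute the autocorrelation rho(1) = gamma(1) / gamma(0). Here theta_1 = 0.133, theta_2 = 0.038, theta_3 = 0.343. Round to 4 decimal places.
\rho(1) = 0.1329

For an MA(q) process with theta_0 = 1, the autocovariance is
  gamma(k) = sigma^2 * sum_{i=0..q-k} theta_i * theta_{i+k},
and rho(k) = gamma(k) / gamma(0). Sigma^2 cancels.
  numerator   = (1)*(0.133) + (0.133)*(0.038) + (0.038)*(0.343) = 0.151088.
  denominator = (1)^2 + (0.133)^2 + (0.038)^2 + (0.343)^2 = 1.136782.
  rho(1) = 0.151088 / 1.136782 = 0.1329.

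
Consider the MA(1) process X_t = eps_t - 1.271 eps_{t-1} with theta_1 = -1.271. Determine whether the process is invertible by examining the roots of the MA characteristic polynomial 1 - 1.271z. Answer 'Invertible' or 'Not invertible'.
\text{Not invertible}

The MA(q) characteristic polynomial is P(z) = 1 - 1.271z.
Invertibility requires all roots to lie outside the unit circle, i.e. |z| > 1 for every root.
This is linear in z: 1 + (-1.271) z = 0  =>  z = -1/(-1.271) = 0.786782,  |z| = 0.786782.
Moduli of all roots: 0.7868.
All moduli strictly greater than 1? No.
Verdict: Not invertible.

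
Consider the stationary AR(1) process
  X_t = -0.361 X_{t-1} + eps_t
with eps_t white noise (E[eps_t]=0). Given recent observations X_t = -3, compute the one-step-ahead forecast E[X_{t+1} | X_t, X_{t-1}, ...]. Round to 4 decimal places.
E[X_{t+1} \mid \mathcal F_t] = 1.0830

For an AR(p) model X_t = c + sum_i phi_i X_{t-i} + eps_t, the
one-step-ahead conditional mean is
  E[X_{t+1} | X_t, ...] = c + sum_i phi_i X_{t+1-i}.
Substitute known values:
  E[X_{t+1} | ...] = (-0.361) * (-3)
                   = 1.0830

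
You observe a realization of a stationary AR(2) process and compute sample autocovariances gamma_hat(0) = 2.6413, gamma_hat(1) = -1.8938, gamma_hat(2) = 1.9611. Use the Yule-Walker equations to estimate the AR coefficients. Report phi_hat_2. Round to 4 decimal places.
\hat\phi_{2} = 0.4700

The Yule-Walker equations for an AR(p) process read, in matrix form,
  Gamma_p phi = r_p,   with   (Gamma_p)_{ij} = gamma(|i - j|),
                       (r_p)_i = gamma(i),   i,j = 1..p.
Substitute the sample gammas (Toeplitz matrix and right-hand side of size 2):
  Gamma_p = [[2.6413, -1.8938], [-1.8938, 2.6413]]
  r_p     = [-1.8938, 1.9611]
Written out:
  2.6413 phi_1 - 1.8938 phi_2 = -1.8938
  -1.8938 phi_1 + 2.6413 phi_2 = 1.9611
Solve by Cramer's rule:
  det = gamma(0)^2 - gamma(1)^2 = (2.6413)^2 - (-1.8938)^2 = 6.97646569 - 3.58647844 = 3.38998725
  phi_hat_1 = [gamma(1) gamma(0) - gamma(1) gamma(2)] / det = [(-1.8938)(2.6413) - (-1.8938)(1.9611)] / 3.38998725 = -1.28816276 / 3.38998725 = -0.38
  phi_hat_2 = [gamma(0) gamma(2) - gamma(1)^2] / det = [(2.6413)(1.9611) - (-1.8938)^2] / 3.38998725 = 1.59337499 / 3.38998725 = 0.47
So phi_hat = [-0.3800, 0.4700].
Therefore phi_hat_2 = 0.4700.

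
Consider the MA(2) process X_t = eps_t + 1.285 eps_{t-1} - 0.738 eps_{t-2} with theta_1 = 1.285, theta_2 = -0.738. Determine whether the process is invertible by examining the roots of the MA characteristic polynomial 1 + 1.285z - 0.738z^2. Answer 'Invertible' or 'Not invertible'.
\text{Not invertible}

The MA(q) characteristic polynomial is P(z) = 1 + 1.285z - 0.738z^2.
Invertibility requires all roots to lie outside the unit circle, i.e. |z| > 1 for every root.
Set 1 + (1.285) z + (-0.738) z^2 = 0, i.e. a z^2 + b z + c = 0 with a = -0.738, b = 1.285, c = 1.
Discriminant D = b^2 - 4ac = (1.285)^2 - 4*(-0.738)*1 = 1.651225 - (-2.952) = 4.603225.
D >= 0, so the roots are real: z = (-b +/- sqrt(D)) / (2a) = (-1.285 +/- 2.145513) / (-1.476).
  z_1 = (-1.285 + 2.145513) / (-1.476) = -0.583,   |z_1| = 0.583.
  z_2 = (-1.285 - 2.145513) / (-1.476) = 2.3242,   |z_2| = 2.3242.
Moduli of all roots: 0.5830, 2.3242.
All moduli strictly greater than 1? No.
Verdict: Not invertible.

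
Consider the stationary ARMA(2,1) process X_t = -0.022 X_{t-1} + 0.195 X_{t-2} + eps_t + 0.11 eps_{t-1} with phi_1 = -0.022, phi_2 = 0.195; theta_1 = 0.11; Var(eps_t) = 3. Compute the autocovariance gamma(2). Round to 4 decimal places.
\gamma(2) = 0.6052

Multiply the model equation by X_{t-k} and take expectations. With theta_0 = psi_0 = 1 and psi_j the MA(infinity) weights, this gives
  gamma(k) - sum_i phi_i gamma(k-i) = c_k,
  c_k = sigma^2 * sum_{j=k..q} theta_j psi_{j-k}   (c_k = 0 for k > q),
using gamma(-m) = gamma(m).
psi-weights needed (psi_j = theta_j + sum_i phi_i psi_{j-i}):
  psi_1 = theta_1 + phi_1 = 0.11 + (-0.022) = 0.088
Right-hand sides:
  c_0 = sigma^2 (1 + theta_1 psi_1) = 3 * (1 + (0.11)(0.088)) = 3 * 1.00968 = 3.02904
  c_1 = sigma^2 theta_1 = 3 * (0.11) = 0.33
  c_2 = 0
Equations for k = 0, 1, 2 (AR order 2, c_2 = 0):
  (E0) gamma(0) = phi_1 gamma(1) + phi_2 gamma(2) + c_0
  (E1) gamma(1) = phi_1 gamma(0) + phi_2 gamma(1) + c_1
  (E2) gamma(2) = phi_1 gamma(1) + phi_2 gamma(0)
From (E1): gamma(1) = A gamma(0) + B with
  A = phi_1 / (1 - phi_2) = -0.022 / 0.805 = -0.027329,   B = c_1 / (1 - phi_2) = 0.33 / 0.805 = 0.409938.
Insert (E2) into (E0): gamma(0) (1 - phi_2^2) = phi_1 (1 + phi_2) gamma(1) + c_0.
  phi_1 (1 + phi_2) = (-0.022)(1.195) = -0.02629,   1 - phi_2^2 = 0.961975.
Replace gamma(1) by A gamma(0) + B and collect gamma(0):
  gamma(0) [0.961975 - (-0.02629)(-0.027329)] = (-0.02629)(0.409938) + 3.02904
  gamma(0) * 0.961257 = 3.018263
  gamma(0) = 3.018263 / 0.961257 = 3.139914.
  gamma(1) = A gamma(0) + B = (-0.027329)(3.139914) + (0.409938) = 0.324127.
  gamma(2) = phi_1 gamma(1) + phi_2 gamma(0) = (-0.022)(0.324127) + (0.195)(3.139914) = 0.605152.
Therefore gamma(2) = 0.6052 (to 4 decimal places).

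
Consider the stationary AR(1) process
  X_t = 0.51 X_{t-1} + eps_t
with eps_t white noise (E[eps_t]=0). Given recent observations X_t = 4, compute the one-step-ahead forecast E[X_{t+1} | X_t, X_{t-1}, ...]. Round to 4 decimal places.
E[X_{t+1} \mid \mathcal F_t] = 2.0400

For an AR(p) model X_t = c + sum_i phi_i X_{t-i} + eps_t, the
one-step-ahead conditional mean is
  E[X_{t+1} | X_t, ...] = c + sum_i phi_i X_{t+1-i}.
Substitute known values:
  E[X_{t+1} | ...] = (0.51) * (4)
                   = 2.0400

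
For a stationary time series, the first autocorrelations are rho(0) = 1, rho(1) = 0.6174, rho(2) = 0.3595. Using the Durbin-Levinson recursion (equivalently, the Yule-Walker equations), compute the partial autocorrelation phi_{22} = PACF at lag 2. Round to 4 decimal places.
\phi_{22} = -0.0350

The PACF at lag k is phi_{kk}, the last component of the solution
to the Yule-Walker system G_k phi = r_k where
  (G_k)_{ij} = rho(|i - j|), (r_k)_i = rho(i), i,j = 1..k.
Equivalently, Durbin-Levinson gives phi_{kk} iteratively:
  phi_{11} = rho(1)
  phi_{kk} = [rho(k) - sum_{j=1..k-1} phi_{k-1,j} rho(k-j)]
            / [1 - sum_{j=1..k-1} phi_{k-1,j} rho(j)],
  phi_{k,j} = phi_{k-1,j} - phi_{kk} phi_{k-1,k-j},  j = 1..k-1.
Step k = 1:
  phi_11 = rho(1) = 0.6174.
Step k = 2:
  phi_22 = [rho(2) - phi_11 rho(1)] / [1 - phi_11 rho(1)] = [0.3595 - (0.6174)(0.6174)] / [1 - (0.6174)(0.6174)]
         = -0.02168276 / 0.61881724 = -0.035.
Therefore phi_{22} = -0.0350.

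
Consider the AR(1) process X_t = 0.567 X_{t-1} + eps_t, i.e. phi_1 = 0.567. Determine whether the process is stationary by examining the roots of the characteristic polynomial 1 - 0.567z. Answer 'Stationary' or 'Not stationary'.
\text{Stationary}

The AR(p) characteristic polynomial is P(z) = 1 - 0.567z.
Stationarity requires all roots to lie outside the unit circle, i.e. |z| > 1 for every root.
This is linear in z: 1 + (-0.567) z = 0  =>  z = -1/(-0.567) = 1.763668,  |z| = 1.763668.
Moduli of all roots: 1.7637.
All moduli strictly greater than 1? Yes.
Verdict: Stationary.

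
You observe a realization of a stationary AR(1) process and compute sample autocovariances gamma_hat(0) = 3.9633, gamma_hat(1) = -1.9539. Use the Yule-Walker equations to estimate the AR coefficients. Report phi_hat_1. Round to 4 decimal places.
\hat\phi_{1} = -0.4930

The Yule-Walker equations for an AR(p) process read, in matrix form,
  Gamma_p phi = r_p,   with   (Gamma_p)_{ij} = gamma(|i - j|),
                       (r_p)_i = gamma(i),   i,j = 1..p.
Substitute the sample gammas (Toeplitz matrix and right-hand side of size 1):
  Gamma_p = [[3.9633]]
  r_p     = [-1.9539]
With p = 1 this is the single equation gamma(0) phi_1 = gamma(1):
  phi_hat_1 = gamma(1) / gamma(0) = -1.9539 / 3.9633 = -0.4930.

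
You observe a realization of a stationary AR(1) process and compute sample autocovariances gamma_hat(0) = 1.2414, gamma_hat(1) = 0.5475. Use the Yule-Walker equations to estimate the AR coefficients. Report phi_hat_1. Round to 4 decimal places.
\hat\phi_{1} = 0.4410

The Yule-Walker equations for an AR(p) process read, in matrix form,
  Gamma_p phi = r_p,   with   (Gamma_p)_{ij} = gamma(|i - j|),
                       (r_p)_i = gamma(i),   i,j = 1..p.
Substitute the sample gammas (Toeplitz matrix and right-hand side of size 1):
  Gamma_p = [[1.2414]]
  r_p     = [0.5475]
With p = 1 this is the single equation gamma(0) phi_1 = gamma(1):
  phi_hat_1 = gamma(1) / gamma(0) = 0.5475 / 1.2414 = 0.4410.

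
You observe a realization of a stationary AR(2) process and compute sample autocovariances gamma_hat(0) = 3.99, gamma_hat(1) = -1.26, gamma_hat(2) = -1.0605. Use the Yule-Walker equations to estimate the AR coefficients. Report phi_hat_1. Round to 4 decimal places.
\hat\phi_{1} = -0.4440

The Yule-Walker equations for an AR(p) process read, in matrix form,
  Gamma_p phi = r_p,   with   (Gamma_p)_{ij} = gamma(|i - j|),
                       (r_p)_i = gamma(i),   i,j = 1..p.
Substitute the sample gammas (Toeplitz matrix and right-hand side of size 2):
  Gamma_p = [[3.99, -1.26], [-1.26, 3.99]]
  r_p     = [-1.26, -1.0605]
Written out:
  3.99 phi_1 - 1.26 phi_2 = -1.26
  -1.26 phi_1 + 3.99 phi_2 = -1.0605
Solve by Cramer's rule:
  det = gamma(0)^2 - gamma(1)^2 = (3.99)^2 - (-1.26)^2 = 15.9201 - 1.5876 = 14.3325
  phi_hat_1 = [gamma(1) gamma(0) - gamma(1) gamma(2)] / det = [(-1.26)(3.99) - (-1.26)(-1.0605)] / 14.3325 = -6.36363 / 14.3325 = -0.444
  phi_hat_2 = [gamma(0) gamma(2) - gamma(1)^2] / det = [(3.99)(-1.0605) - (-1.26)^2] / 14.3325 = -5.818995 / 14.3325 = -0.406
So phi_hat = [-0.4440, -0.4060].
Therefore phi_hat_1 = -0.4440.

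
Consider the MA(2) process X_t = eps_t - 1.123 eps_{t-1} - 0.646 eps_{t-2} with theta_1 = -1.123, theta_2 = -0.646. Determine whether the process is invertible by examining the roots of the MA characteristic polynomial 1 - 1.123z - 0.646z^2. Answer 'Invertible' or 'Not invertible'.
\text{Not invertible}

The MA(q) characteristic polynomial is P(z) = 1 - 1.123z - 0.646z^2.
Invertibility requires all roots to lie outside the unit circle, i.e. |z| > 1 for every root.
Set 1 + (-1.123) z + (-0.646) z^2 = 0, i.e. a z^2 + b z + c = 0 with a = -0.646, b = -1.123, c = 1.
Discriminant D = b^2 - 4ac = (-1.123)^2 - 4*(-0.646)*1 = 1.261129 - (-2.584) = 3.845129.
D >= 0, so the roots are real: z = (-b +/- sqrt(D)) / (2a) = (1.123 +/- 1.9609) / (-1.292).
  z_1 = (1.123 + 1.9609) / (-1.292) = -2.3869,   |z_1| = 2.3869.
  z_2 = (1.123 - 1.9609) / (-1.292) = 0.6485,   |z_2| = 0.6485.
Moduli of all roots: 2.3869, 0.6485.
All moduli strictly greater than 1? No.
Verdict: Not invertible.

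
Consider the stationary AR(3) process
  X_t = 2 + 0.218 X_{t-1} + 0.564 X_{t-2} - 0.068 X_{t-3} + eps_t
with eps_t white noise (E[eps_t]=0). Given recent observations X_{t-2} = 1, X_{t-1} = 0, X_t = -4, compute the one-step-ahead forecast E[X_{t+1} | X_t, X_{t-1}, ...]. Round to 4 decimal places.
E[X_{t+1} \mid \mathcal F_t] = 1.0600

For an AR(p) model X_t = c + sum_i phi_i X_{t-i} + eps_t, the
one-step-ahead conditional mean is
  E[X_{t+1} | X_t, ...] = c + sum_i phi_i X_{t+1-i}.
Substitute known values:
  E[X_{t+1} | ...] = 2 + (0.218) * (-4) + (0.564) * (0) + (-0.068) * (1)
                   = 1.0600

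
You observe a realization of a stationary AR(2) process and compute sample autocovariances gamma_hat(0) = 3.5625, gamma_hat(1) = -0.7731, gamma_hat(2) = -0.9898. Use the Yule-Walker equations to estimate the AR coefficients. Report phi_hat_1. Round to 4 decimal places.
\hat\phi_{1} = -0.2910

The Yule-Walker equations for an AR(p) process read, in matrix form,
  Gamma_p phi = r_p,   with   (Gamma_p)_{ij} = gamma(|i - j|),
                       (r_p)_i = gamma(i),   i,j = 1..p.
Substitute the sample gammas (Toeplitz matrix and right-hand side of size 2):
  Gamma_p = [[3.5625, -0.7731], [-0.7731, 3.5625]]
  r_p     = [-0.7731, -0.9898]
Written out:
  3.5625 phi_1 - 0.7731 phi_2 = -0.7731
  -0.7731 phi_1 + 3.5625 phi_2 = -0.9898
Solve by Cramer's rule:
  det = gamma(0)^2 - gamma(1)^2 = (3.5625)^2 - (-0.7731)^2 = 12.69140625 - 0.59768361 = 12.09372264
  phi_hat_1 = [gamma(1) gamma(0) - gamma(1) gamma(2)] / det = [(-0.7731)(3.5625) - (-0.7731)(-0.9898)] / 12.09372264 = -3.51938313 / 12.09372264 = -0.291
  phi_hat_2 = [gamma(0) gamma(2) - gamma(1)^2] / det = [(3.5625)(-0.9898) - (-0.7731)^2] / 12.09372264 = -4.12384611 / 12.09372264 = -0.341
So phi_hat = [-0.2910, -0.3410].
Therefore phi_hat_1 = -0.2910.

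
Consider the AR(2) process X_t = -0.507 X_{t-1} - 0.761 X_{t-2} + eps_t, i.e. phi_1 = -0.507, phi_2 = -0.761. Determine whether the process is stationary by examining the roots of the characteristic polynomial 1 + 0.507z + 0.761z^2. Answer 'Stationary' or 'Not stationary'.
\text{Stationary}

The AR(p) characteristic polynomial is P(z) = 1 + 0.507z + 0.761z^2.
Stationarity requires all roots to lie outside the unit circle, i.e. |z| > 1 for every root.
Set 1 + (0.507) z + (0.761) z^2 = 0, i.e. a z^2 + b z + c = 0 with a = 0.761, b = 0.507, c = 1.
Discriminant D = b^2 - 4ac = (0.507)^2 - 4*(0.761)*1 = 0.257049 - (3.044) = -2.786951.
D < 0, so the roots are the complex-conjugate pair z = (-b +/- i sqrt(-D)) / (2a) = -0.3331 +/- 1.0969i.
For a conjugate pair |z|^2 = z * conj(z) = (product of roots) = c/a = 1/(0.761) = 1.31406, so |z| = sqrt(1.31406) = 1.1463 for both roots.
Moduli of all roots: 1.1463, 1.1463.
All moduli strictly greater than 1? Yes.
Verdict: Stationary.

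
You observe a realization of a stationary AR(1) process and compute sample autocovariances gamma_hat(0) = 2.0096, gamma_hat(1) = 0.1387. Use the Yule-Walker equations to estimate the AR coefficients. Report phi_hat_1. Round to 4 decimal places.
\hat\phi_{1} = 0.0690

The Yule-Walker equations for an AR(p) process read, in matrix form,
  Gamma_p phi = r_p,   with   (Gamma_p)_{ij} = gamma(|i - j|),
                       (r_p)_i = gamma(i),   i,j = 1..p.
Substitute the sample gammas (Toeplitz matrix and right-hand side of size 1):
  Gamma_p = [[2.0096]]
  r_p     = [0.1387]
With p = 1 this is the single equation gamma(0) phi_1 = gamma(1):
  phi_hat_1 = gamma(1) / gamma(0) = 0.1387 / 2.0096 = 0.0690.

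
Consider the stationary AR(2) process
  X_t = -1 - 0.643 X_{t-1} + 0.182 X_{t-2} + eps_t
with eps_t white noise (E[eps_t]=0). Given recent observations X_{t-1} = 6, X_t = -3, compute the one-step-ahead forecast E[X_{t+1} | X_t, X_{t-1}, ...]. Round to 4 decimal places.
E[X_{t+1} \mid \mathcal F_t] = 2.0210

For an AR(p) model X_t = c + sum_i phi_i X_{t-i} + eps_t, the
one-step-ahead conditional mean is
  E[X_{t+1} | X_t, ...] = c + sum_i phi_i X_{t+1-i}.
Substitute known values:
  E[X_{t+1} | ...] = -1 + (-0.643) * (-3) + (0.182) * (6)
                   = 2.0210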